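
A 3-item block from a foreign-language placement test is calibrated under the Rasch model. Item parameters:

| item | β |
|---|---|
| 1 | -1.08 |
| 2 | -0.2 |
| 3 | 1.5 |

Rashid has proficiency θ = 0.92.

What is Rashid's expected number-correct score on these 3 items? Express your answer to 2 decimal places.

P(θ) = 1 / (1 + exp(−(θ − β)))
P_1 = 1/(1+e^{-2.0000}) = 0.8808
P_2 = 1/(1+e^{-1.1200}) = 0.7540
P_3 = 1/(1+e^{0.5800}) = 0.3589
E[score] = 0.8808 + 0.7540 + 0.3589 = 1.9937

1.99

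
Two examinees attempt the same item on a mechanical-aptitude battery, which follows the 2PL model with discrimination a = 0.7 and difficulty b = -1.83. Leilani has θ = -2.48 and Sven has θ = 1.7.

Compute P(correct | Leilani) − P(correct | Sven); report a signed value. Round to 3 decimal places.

-0.534

P(θ) = 1 / (1 + exp(−a(θ − b)))
P(Leilani) = 0.3882  [exponent -0.4550]
P(Sven) = 0.9221  [exponent 2.4710]
Difference = 0.3882 − 0.9221 = -0.5339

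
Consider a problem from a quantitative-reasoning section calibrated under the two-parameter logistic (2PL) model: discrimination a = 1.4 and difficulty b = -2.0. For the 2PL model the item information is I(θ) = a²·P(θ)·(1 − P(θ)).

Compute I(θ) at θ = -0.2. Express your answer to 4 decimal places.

0.1351

P = 1/(1+e^{-2.5200}) = 0.9255
P(1−P) = 0.9255 × 0.0745 = 0.0689
I = a² × P(1−P) = 1.4² × 0.0689 = 0.13509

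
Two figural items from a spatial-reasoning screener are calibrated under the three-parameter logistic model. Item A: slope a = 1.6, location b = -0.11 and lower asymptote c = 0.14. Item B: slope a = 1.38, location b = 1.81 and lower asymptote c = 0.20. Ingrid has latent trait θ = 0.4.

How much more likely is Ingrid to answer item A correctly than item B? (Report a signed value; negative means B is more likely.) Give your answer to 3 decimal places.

P(θ) = c + (1 − c) · 1 / (1 + exp(−a(θ − b)))
P_A = 0.7363
P_B = 0.3000
P_A − P_B = 0.4363

0.436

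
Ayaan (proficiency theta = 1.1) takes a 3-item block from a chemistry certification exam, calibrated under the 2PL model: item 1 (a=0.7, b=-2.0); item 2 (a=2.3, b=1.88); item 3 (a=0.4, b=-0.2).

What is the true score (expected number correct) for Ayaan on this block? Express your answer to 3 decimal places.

1.667

P(theta) = 1 / (1 + exp(−a(theta − b)))
P_1 = 1/(1+e^{-2.1700}) = 0.8975
P_2 = 1/(1+e^{1.7940}) = 0.1426
P_3 = 1/(1+e^{-0.5200}) = 0.6271
E[score] = 0.8975 + 0.1426 + 0.6271 = 1.6673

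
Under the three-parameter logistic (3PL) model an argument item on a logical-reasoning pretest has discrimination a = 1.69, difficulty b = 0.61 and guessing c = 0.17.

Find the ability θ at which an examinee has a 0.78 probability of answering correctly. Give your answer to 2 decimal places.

1.21

P(θ) = c + (1 − c) · 1 / (1 + exp(−a(θ − b)))
Remove guessing floor: (0.78 − 0.17)/(1 − 0.17) = 0.7349
logit = ln(0.7349/0.2651) = 1.0198
θ = b + logit/(a) = 0.61 + 1.0198/1.6900 = 1.2135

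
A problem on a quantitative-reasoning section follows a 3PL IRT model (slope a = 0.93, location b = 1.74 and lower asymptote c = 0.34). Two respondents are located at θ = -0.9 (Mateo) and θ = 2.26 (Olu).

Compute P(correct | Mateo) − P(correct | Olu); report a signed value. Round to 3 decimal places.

P(θ) = c + (1 − c) · 1 / (1 + exp(−a(θ − b)))
P(Mateo) = 0.3922  [exponent -2.4552]
P(Olu) = 0.7483  [exponent 0.4836]
Difference = 0.3922 − 0.7483 = -0.3561

-0.356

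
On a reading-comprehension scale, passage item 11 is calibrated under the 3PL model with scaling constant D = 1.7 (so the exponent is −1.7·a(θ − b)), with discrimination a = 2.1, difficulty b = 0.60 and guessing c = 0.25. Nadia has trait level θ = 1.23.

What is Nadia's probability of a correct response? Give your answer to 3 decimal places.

P(θ) = c + (1 − c) · 1 / (1 + exp(−D·a(θ − b)))
Exponent: 1.7 × 2.1 × (1.23 − 0.60) = 2.2491
1/(1 + e^{-2.2491}) = 0.9046
P = 0.25 + 0.75 × 0.9046 = 0.9284

0.928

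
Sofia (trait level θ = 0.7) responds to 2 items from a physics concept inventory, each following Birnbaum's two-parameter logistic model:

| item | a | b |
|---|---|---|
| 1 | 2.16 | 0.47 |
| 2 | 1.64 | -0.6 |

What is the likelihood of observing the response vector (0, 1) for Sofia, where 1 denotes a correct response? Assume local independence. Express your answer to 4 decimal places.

P(θ) = 1 / (1 + exp(−a(θ − b)))
P_1 = 1/(1+e^{-0.4968}) = 0.6217
P_2 = 1/(1+e^{-2.1320}) = 0.8940
L = (1−P_1) × P_2 = 0.3783 × 0.8940 = 0.33818

0.3382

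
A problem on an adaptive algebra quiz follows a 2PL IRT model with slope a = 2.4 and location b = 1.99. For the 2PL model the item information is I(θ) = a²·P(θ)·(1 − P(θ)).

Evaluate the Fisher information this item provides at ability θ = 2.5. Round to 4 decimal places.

P = 1/(1+e^{-1.2240}) = 0.7728
P(1−P) = 0.7728 × 0.2272 = 0.1756
I = a² × P(1−P) = 2.4² × 0.1756 = 1.01145

1.0114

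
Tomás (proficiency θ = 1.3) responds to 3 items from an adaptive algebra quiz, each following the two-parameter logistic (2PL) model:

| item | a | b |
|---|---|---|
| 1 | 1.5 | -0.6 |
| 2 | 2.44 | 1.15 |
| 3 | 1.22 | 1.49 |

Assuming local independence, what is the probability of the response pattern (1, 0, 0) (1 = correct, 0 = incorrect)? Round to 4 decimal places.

0.2159

P(θ) = 1 / (1 + exp(−a(θ − b)))
P_1 = 1/(1+e^{-2.8500}) = 0.9453
P_2 = 1/(1+e^{-0.3660}) = 0.5905
P_3 = 1/(1+e^{0.2318}) = 0.4423
L = P_1 × (1−P_2) × (1−P_3) = 0.9453 × 0.4095 × 0.5577 = 0.21589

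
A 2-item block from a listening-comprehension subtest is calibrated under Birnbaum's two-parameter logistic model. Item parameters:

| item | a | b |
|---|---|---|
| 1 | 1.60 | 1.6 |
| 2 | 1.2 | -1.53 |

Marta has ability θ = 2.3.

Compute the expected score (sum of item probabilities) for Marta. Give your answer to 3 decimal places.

P(θ) = 1 / (1 + exp(−a(θ − b)))
P_1 = 1/(1+e^{-1.1200}) = 0.7540
P_2 = 1/(1+e^{-4.5960}) = 0.9900
E[score] = 0.7540 + 0.9900 = 1.7440

1.744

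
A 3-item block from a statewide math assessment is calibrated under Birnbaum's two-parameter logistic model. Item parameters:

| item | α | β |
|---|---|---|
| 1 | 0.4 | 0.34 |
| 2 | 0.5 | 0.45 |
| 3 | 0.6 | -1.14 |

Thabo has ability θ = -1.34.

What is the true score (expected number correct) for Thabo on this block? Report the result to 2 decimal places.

P(θ) = 1 / (1 + exp(−α(θ − β)))
P_1 = 1/(1+e^{0.6720}) = 0.3380
P_2 = 1/(1+e^{0.8950}) = 0.2901
P_3 = 1/(1+e^{0.1200}) = 0.4700
E[score] = 0.3380 + 0.2901 + 0.4700 = 1.0982

1.10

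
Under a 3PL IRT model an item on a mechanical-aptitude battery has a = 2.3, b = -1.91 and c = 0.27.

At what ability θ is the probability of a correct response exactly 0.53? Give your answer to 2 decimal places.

-2.17

P(θ) = c + (1 − c) · 1 / (1 + exp(−a(θ − b)))
Remove guessing floor: (0.53 − 0.27)/(1 − 0.27) = 0.3562
logit = ln(0.3562/0.6438) = -0.5921
θ = b + logit/(a) = -1.91 + (-0.5921)/2.3000 = -2.1674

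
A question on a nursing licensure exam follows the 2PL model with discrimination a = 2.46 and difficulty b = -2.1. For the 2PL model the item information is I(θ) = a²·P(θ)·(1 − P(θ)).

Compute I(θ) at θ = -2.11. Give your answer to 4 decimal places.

P = 1/(1+e^{0.0246}) = 0.4939
P(1−P) = 0.4939 × 0.5061 = 0.2500
I = a² × P(1−P) = 2.46² × 0.2500 = 1.51267

1.5127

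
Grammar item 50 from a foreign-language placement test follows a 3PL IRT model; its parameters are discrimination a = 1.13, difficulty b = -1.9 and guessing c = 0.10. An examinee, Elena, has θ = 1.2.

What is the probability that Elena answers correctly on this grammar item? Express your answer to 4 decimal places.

P(θ) = c + (1 − c) · 1 / (1 + exp(−a(θ − b)))
Exponent: 1.13 × (1.2 − (-1.9)) = 3.5030
1/(1 + e^{-3.5030}) = 0.9708
P = 0.10 + 0.90 × 0.9708 = 0.9737

0.9737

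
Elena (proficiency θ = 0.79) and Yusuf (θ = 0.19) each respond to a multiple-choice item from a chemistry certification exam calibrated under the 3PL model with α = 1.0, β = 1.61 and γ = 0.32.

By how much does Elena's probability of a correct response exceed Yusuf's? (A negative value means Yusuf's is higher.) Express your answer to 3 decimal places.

0.076

P(θ) = γ + (1 − γ) · 1 / (1 + exp(−α(θ − β)))
P(Elena) = 0.5279  [exponent -0.8200]
P(Yusuf) = 0.4524  [exponent -1.4200]
Difference = 0.5279 − 0.4524 = 0.0755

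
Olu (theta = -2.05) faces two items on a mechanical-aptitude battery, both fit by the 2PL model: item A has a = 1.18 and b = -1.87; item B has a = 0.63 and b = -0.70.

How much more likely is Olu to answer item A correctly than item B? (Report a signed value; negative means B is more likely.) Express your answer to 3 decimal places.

P(theta) = 1 / (1 + exp(−a(theta − b)))
P_A = 0.4471
P_B = 0.2993
P_A − P_B = 0.1478

0.148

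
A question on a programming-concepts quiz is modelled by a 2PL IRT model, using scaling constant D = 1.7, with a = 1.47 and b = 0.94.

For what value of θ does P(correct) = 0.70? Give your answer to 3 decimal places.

1.279

P(θ) = 1 / (1 + exp(−D·a(θ − b)))
logit = ln(0.7000/0.3000) = 0.8473
θ = b + logit/(1.7·a) = 0.94 + 0.8473/2.4990 = 1.2791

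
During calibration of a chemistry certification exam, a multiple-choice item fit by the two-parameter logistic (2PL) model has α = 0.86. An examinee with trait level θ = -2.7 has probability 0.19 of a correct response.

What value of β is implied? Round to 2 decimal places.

P(θ) = 1 / (1 + exp(−α(θ − β)))
logit(0.19) = ln(0.19/0.81) = -1.4500
β = θ − logit/(α) = -2.7 − (-1.4500)/0.8600 = -1.0139

-1.01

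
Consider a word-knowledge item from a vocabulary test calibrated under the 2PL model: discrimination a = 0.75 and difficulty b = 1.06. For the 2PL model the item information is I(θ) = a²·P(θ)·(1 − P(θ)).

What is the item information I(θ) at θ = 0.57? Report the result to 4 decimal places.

P = 1/(1+e^{0.3675}) = 0.4091
P(1−P) = 0.4091 × 0.5909 = 0.2417
I = a² × P(1−P) = 0.75² × 0.2417 = 0.13598

0.1360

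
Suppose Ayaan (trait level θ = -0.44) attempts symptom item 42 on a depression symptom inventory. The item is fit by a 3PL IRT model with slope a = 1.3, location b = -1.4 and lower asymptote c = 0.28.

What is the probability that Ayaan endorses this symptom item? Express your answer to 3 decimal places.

0.839

P(θ) = c + (1 − c) · 1 / (1 + exp(−a(θ − b)))
Exponent: 1.3 × (-0.44 − (-1.4)) = 1.2480
1/(1 + e^{-1.2480}) = 0.7770
P = 0.28 + 0.72 × 0.7770 = 0.8394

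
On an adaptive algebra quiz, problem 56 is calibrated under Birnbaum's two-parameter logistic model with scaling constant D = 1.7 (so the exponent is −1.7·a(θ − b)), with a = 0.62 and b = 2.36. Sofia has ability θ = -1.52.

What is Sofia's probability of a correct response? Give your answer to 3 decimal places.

P(θ) = 1 / (1 + exp(−D·a(θ − b)))
Exponent: 1.7 × 0.62 × (-1.52 − 2.36) = -4.0895
1/(1 + e^{4.0895}) = 0.0165
P = 0.0165

0.016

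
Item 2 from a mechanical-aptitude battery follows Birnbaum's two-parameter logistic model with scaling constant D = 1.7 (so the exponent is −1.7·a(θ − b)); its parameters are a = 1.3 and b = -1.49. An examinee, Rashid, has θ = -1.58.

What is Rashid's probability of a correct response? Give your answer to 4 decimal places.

P(θ) = 1 / (1 + exp(−D·a(θ − b)))
Exponent: 1.7 × 1.3 × (-1.58 − (-1.49)) = -0.1989
1/(1 + e^{0.1989}) = 0.4504
P = 0.4504

0.4504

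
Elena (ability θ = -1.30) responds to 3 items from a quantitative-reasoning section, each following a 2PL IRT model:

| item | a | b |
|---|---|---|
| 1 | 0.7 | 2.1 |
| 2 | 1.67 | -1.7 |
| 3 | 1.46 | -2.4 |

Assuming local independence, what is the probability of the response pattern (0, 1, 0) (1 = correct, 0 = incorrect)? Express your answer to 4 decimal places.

0.1011

P(θ) = 1 / (1 + exp(−a(θ − b)))
P_1 = 1/(1+e^{2.3800}) = 0.0847
P_2 = 1/(1+e^{-0.6680}) = 0.6611
P_3 = 1/(1+e^{-1.6060}) = 0.8329
L = (1−P_1) × P_2 × (1−P_3) = 0.9153 × 0.6611 × 0.1671 = 0.10113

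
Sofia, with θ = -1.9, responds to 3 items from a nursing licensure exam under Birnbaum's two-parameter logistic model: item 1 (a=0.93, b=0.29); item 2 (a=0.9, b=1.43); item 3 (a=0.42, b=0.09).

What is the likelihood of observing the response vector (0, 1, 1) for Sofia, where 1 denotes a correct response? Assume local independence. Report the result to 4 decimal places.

P(θ) = 1 / (1 + exp(−a(θ − b)))
P_1 = 1/(1+e^{2.0367}) = 0.1154
P_2 = 1/(1+e^{2.9970}) = 0.0476
P_3 = 1/(1+e^{0.8358}) = 0.3024
L = (1−P_1) × P_2 × P_3 = 0.8846 × 0.0476 × 0.3024 = 0.01272

0.0127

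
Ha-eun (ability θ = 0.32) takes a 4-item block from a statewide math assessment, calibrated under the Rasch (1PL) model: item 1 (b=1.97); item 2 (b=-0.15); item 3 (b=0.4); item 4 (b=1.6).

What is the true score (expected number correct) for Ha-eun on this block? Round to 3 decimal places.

1.474

P(θ) = 1 / (1 + exp(−(θ − b)))
P_1 = 1/(1+e^{1.6500}) = 0.1611
P_2 = 1/(1+e^{-0.4700}) = 0.6154
P_3 = 1/(1+e^{0.0800}) = 0.4800
P_4 = 1/(1+e^{1.2800}) = 0.2176
E[score] = 0.1611 + 0.6154 + 0.4800 + 0.2176 = 1.4741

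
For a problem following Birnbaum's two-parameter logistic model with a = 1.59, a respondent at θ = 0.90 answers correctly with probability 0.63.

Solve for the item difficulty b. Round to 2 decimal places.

0.57

P(θ) = 1 / (1 + exp(−a(θ − b)))
logit(0.63) = ln(0.63/0.37) = 0.5322
b = θ − logit/(a) = 0.90 − 0.5322/1.5900 = 0.5653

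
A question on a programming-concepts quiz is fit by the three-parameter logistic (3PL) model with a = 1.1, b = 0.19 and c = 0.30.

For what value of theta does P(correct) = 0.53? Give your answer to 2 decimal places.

P(theta) = c + (1 − c) · 1 / (1 + exp(−a(theta − b)))
Remove guessing floor: (0.53 − 0.30)/(1 − 0.30) = 0.3286
logit = ln(0.3286/0.6714) = -0.7147
theta = b + logit/(a) = 0.19 + (-0.7147)/1.1000 = -0.4597

-0.46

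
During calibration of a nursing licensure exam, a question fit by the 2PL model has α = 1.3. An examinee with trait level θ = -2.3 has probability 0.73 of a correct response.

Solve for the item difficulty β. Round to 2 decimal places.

-3.07

P(θ) = 1 / (1 + exp(−α(θ − β)))
logit(0.73) = ln(0.73/0.27) = 0.9946
β = θ − logit/(α) = -2.3 − 0.9946/1.3000 = -3.0651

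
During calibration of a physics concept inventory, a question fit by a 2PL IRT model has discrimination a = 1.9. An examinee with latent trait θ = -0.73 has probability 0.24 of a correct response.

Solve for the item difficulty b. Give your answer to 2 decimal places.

P(θ) = 1 / (1 + exp(−a(θ − b)))
logit(0.24) = ln(0.24/0.76) = -1.1527
b = θ − logit/(a) = -0.73 − (-1.1527)/1.9000 = -0.1233

-0.12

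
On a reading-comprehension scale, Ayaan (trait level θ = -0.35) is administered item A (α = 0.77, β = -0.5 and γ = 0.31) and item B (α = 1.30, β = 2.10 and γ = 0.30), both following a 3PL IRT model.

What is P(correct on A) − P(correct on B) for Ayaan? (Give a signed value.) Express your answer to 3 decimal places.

P(θ) = γ + (1 − γ) · 1 / (1 + exp(−α(θ − β)))
P_A = 0.6749
P_B = 0.3278
P_A − P_B = 0.3471

0.347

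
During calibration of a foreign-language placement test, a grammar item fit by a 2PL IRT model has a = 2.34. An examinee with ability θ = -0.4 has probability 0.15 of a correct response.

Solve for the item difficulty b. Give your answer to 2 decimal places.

0.34

P(θ) = 1 / (1 + exp(−a(θ − b)))
logit(0.15) = ln(0.15/0.85) = -1.7346
b = θ − logit/(a) = -0.4 − (-1.7346)/2.3400 = 0.3413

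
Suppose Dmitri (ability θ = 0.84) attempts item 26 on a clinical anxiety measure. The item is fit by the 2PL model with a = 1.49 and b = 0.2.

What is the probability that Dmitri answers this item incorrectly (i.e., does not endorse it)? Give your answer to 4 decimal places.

P(θ) = 1 / (1 + exp(−a(θ − b)))
Exponent: 1.49 × (0.84 − 0.2) = 0.9536
1/(1 + e^{-0.9536}) = 0.7218
P(incorrect) = 1 − 0.7218 = 0.2782

0.2782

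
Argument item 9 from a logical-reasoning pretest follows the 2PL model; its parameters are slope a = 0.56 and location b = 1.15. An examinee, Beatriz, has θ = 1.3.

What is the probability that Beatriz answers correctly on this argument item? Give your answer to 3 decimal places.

P(θ) = 1 / (1 + exp(−a(θ − b)))
Exponent: 0.56 × (1.3 − 1.15) = 0.0840
1/(1 + e^{-0.0840}) = 0.5210

0.521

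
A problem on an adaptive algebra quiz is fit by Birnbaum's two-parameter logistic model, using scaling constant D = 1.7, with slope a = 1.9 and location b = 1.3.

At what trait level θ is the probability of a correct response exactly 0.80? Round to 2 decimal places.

1.73

P(θ) = 1 / (1 + exp(−D·a(θ − b)))
logit = ln(0.8000/0.2000) = 1.3863
θ = b + logit/(1.7·a) = 1.3 + 1.3863/3.2300 = 1.7292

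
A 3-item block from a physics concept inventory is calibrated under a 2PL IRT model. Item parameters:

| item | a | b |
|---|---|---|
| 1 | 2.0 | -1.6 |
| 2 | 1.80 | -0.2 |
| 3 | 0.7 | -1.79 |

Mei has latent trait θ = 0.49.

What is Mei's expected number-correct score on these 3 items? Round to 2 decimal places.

2.59

P(θ) = 1 / (1 + exp(−a(θ − b)))
P_1 = 1/(1+e^{-4.1800}) = 0.9849
P_2 = 1/(1+e^{-1.2420}) = 0.7759
P_3 = 1/(1+e^{-1.5960}) = 0.8315
E[score] = 0.9849 + 0.7759 + 0.8315 = 2.5923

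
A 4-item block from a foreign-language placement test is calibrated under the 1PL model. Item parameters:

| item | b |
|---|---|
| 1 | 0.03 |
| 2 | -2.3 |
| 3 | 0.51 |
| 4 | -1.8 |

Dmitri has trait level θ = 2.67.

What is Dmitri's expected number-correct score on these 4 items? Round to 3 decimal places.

P(θ) = 1 / (1 + exp(−(θ − b)))
P_1 = 1/(1+e^{-2.6400}) = 0.9334
P_2 = 1/(1+e^{-4.9700}) = 0.9931
P_3 = 1/(1+e^{-2.1600}) = 0.8966
P_4 = 1/(1+e^{-4.4700}) = 0.9887
E[score] = 0.9334 + 0.9931 + 0.8966 + 0.9887 = 3.8118

3.812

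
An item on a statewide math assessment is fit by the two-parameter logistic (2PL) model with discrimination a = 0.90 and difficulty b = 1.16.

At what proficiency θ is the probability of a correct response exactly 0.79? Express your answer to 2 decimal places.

P(θ) = 1 / (1 + exp(−a(θ − b)))
logit = ln(0.7900/0.2100) = 1.3249
θ = b + logit/(a) = 1.16 + 1.3249/0.9000 = 2.6321

2.63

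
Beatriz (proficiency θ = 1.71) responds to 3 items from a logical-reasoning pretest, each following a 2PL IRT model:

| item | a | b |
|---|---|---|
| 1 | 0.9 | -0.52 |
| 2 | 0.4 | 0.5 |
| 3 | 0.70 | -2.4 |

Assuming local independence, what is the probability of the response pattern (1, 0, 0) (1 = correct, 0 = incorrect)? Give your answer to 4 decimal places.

0.0179

P(θ) = 1 / (1 + exp(−a(θ − b)))
P_1 = 1/(1+e^{-2.0070}) = 0.8815
P_2 = 1/(1+e^{-0.4840}) = 0.6187
P_3 = 1/(1+e^{-2.8770}) = 0.9467
L = P_1 × (1−P_2) × (1−P_3) = 0.8815 × 0.3813 × 0.0533 = 0.01792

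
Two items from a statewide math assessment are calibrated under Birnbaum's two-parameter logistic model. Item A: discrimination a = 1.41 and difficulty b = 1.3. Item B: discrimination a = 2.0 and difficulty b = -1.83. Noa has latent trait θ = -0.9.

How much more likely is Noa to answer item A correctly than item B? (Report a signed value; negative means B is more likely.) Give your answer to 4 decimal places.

-0.8223

P(θ) = 1 / (1 + exp(−a(θ − b)))
P_A = 0.0430
P_B = 0.8653
P_A − P_B = -0.8223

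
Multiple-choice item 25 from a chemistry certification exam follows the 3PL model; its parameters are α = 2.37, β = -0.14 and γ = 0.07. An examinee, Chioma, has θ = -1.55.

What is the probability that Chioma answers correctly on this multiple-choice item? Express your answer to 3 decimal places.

P(θ) = γ + (1 − γ) · 1 / (1 + exp(−α(θ − β)))
Exponent: 2.37 × (-1.55 − (-0.14)) = -3.3417
1/(1 + e^{3.3417}) = 0.0342
P = 0.07 + 0.93 × 0.0342 = 0.1018

0.102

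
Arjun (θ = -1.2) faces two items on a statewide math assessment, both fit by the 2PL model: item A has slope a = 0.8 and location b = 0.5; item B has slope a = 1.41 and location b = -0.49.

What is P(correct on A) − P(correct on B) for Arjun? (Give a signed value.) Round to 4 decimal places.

P(θ) = 1 / (1 + exp(−a(θ − b)))
P_A = 0.2042
P_B = 0.2687
P_A − P_B = -0.0645

-0.0645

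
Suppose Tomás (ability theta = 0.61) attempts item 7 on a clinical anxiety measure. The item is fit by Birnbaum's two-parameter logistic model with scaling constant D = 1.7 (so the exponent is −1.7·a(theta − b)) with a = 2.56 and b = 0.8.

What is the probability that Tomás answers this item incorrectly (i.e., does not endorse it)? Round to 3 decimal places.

0.696

P(theta) = 1 / (1 + exp(−D·a(theta − b)))
Exponent: 1.7 × 2.56 × (0.61 − 0.8) = -0.8269
1/(1 + e^{0.8269}) = 0.3043
P = 0.3043
P(incorrect) = 1 − 0.3043 = 0.6957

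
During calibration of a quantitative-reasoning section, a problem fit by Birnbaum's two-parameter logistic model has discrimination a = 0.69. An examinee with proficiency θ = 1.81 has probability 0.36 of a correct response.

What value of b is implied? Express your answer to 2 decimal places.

P(θ) = 1 / (1 + exp(−a(θ − b)))
logit(0.36) = ln(0.36/0.64) = -0.5754
b = θ − logit/(a) = 1.81 − (-0.5754)/0.6900 = 2.6439

2.64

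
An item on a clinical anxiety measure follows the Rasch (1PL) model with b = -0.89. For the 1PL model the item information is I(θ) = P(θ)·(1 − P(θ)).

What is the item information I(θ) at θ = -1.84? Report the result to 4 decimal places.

0.2011

P = 1/(1+e^{0.9500}) = 0.2789
P(1−P) = 0.2789 × 0.7211 = 0.2011
I = P(1−P) = 0.20111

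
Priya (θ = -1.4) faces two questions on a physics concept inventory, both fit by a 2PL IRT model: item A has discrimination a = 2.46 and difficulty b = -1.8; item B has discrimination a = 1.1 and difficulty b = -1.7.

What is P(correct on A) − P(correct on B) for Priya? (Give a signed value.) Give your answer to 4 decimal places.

0.1461

P(θ) = 1 / (1 + exp(−a(θ − b)))
P_A = 0.7279
P_B = 0.5818
P_A − P_B = 0.1461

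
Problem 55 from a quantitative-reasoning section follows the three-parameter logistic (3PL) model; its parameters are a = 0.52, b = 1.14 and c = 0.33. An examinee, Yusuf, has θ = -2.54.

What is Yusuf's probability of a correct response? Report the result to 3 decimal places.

0.416

P(θ) = c + (1 − c) · 1 / (1 + exp(−a(θ − b)))
Exponent: 0.52 × (-2.54 − 1.14) = -1.9136
1/(1 + e^{1.9136}) = 0.1286
P = 0.33 + 0.67 × 0.1286 = 0.4161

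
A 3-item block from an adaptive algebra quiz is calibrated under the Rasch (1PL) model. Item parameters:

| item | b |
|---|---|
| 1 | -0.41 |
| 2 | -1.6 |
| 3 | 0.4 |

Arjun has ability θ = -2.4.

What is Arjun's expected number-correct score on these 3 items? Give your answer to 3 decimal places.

0.488

P(θ) = 1 / (1 + exp(−(θ − b)))
P_1 = 1/(1+e^{1.9900}) = 0.1203
P_2 = 1/(1+e^{0.8000}) = 0.3100
P_3 = 1/(1+e^{2.8000}) = 0.0573
E[score] = 0.1203 + 0.3100 + 0.0573 = 0.4876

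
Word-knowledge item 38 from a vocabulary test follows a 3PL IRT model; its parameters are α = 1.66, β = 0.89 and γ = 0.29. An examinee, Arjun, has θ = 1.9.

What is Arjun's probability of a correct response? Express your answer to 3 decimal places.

P(θ) = γ + (1 − γ) · 1 / (1 + exp(−α(θ − β)))
Exponent: 1.66 × (1.9 − 0.89) = 1.6766
1/(1 + e^{-1.6766}) = 0.8425
P = 0.29 + 0.71 × 0.8425 = 0.8881

0.888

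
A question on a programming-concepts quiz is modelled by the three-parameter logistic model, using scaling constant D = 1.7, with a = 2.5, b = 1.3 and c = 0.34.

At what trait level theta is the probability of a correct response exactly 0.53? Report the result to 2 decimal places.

1.09

P(theta) = c + (1 − c) · 1 / (1 + exp(−D·a(theta − b)))
Remove guessing floor: (0.53 − 0.34)/(1 − 0.34) = 0.2879
logit = ln(0.2879/0.7121) = -0.9057
theta = b + logit/(1.7·a) = 1.3 + (-0.9057)/4.2500 = 1.0869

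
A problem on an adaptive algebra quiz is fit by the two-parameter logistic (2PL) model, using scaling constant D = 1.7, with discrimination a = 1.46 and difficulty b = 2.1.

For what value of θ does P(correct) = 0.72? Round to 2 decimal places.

P(θ) = 1 / (1 + exp(−D·a(θ − b)))
logit = ln(0.7200/0.2800) = 0.9445
θ = b + logit/(1.7·a) = 2.1 + 0.9445/2.4820 = 2.4805

2.48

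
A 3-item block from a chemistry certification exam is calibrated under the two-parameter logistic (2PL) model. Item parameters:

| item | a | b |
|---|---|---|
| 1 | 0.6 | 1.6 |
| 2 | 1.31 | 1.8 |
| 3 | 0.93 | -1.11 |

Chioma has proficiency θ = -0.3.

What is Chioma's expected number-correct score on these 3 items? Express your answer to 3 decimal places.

P(θ) = 1 / (1 + exp(−a(θ − b)))
P_1 = 1/(1+e^{1.1400}) = 0.2423
P_2 = 1/(1+e^{2.7510}) = 0.0600
P_3 = 1/(1+e^{-0.7533}) = 0.6799
E[score] = 0.2423 + 0.0600 + 0.6799 = 0.9822

0.982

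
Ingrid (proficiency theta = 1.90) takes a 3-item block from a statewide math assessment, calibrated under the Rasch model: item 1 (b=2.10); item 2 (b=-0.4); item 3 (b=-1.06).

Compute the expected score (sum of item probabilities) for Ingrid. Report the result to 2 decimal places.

2.31

P(theta) = 1 / (1 + exp(−(theta − b)))
P_1 = 1/(1+e^{0.2000}) = 0.4502
P_2 = 1/(1+e^{-2.3000}) = 0.9089
P_3 = 1/(1+e^{-2.9600}) = 0.9507
E[score] = 0.4502 + 0.9089 + 0.9507 = 2.3098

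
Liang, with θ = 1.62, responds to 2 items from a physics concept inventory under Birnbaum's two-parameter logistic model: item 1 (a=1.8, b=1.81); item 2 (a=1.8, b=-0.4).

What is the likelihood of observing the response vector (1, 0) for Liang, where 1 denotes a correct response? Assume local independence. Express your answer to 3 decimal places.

P(θ) = 1 / (1 + exp(−a(θ − b)))
P_1 = 1/(1+e^{0.3420}) = 0.4153
P_2 = 1/(1+e^{-3.6360}) = 0.9743
L = P_1 × (1−P_2) = 0.4153 × 0.0257 = 0.01067

0.011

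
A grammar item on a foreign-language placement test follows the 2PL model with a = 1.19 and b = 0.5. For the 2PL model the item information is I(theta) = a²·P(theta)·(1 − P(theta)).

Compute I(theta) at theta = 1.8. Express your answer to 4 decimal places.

0.2049

P = 1/(1+e^{-1.5470}) = 0.8245
P(1−P) = 0.8245 × 0.1755 = 0.1447
I = a² × P(1−P) = 1.19² × 0.1447 = 0.20493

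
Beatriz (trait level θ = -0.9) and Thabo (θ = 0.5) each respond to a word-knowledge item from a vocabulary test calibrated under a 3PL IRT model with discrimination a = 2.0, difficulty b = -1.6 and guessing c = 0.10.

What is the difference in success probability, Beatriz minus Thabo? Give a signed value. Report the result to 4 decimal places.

P(θ) = c + (1 − c) · 1 / (1 + exp(−a(θ − b)))
P(Beatriz) = 0.8220  [exponent 1.4000]
P(Thabo) = 0.9867  [exponent 4.2000]
Difference = 0.8220 − 0.9867 = -0.1647

-0.1647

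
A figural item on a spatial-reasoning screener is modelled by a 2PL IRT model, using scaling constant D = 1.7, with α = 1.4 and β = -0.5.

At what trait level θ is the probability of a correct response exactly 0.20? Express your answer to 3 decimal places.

-1.082

P(θ) = 1 / (1 + exp(−D·α(θ − β)))
logit = ln(0.2000/0.8000) = -1.3863
θ = β + logit/(1.7·α) = -0.5 + (-1.3863)/2.3800 = -1.0825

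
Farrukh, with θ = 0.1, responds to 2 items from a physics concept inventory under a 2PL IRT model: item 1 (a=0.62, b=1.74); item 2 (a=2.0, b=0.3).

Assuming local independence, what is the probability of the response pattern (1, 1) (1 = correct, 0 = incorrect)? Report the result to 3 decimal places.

P(θ) = 1 / (1 + exp(−a(θ − b)))
P_1 = 1/(1+e^{1.0168}) = 0.2657
P_2 = 1/(1+e^{0.4000}) = 0.4013
L = P_1 × P_2 = 0.2657 × 0.4013 = 0.10661

0.107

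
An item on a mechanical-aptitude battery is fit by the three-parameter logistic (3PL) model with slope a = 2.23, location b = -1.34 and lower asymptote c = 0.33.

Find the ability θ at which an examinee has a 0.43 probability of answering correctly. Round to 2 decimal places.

-2.12

P(θ) = c + (1 − c) · 1 / (1 + exp(−a(θ − b)))
Remove guessing floor: (0.43 − 0.33)/(1 − 0.33) = 0.1493
logit = ln(0.1493/0.8507) = -1.7405
θ = b + logit/(a) = -1.34 + (-1.7405)/2.2300 = -2.1205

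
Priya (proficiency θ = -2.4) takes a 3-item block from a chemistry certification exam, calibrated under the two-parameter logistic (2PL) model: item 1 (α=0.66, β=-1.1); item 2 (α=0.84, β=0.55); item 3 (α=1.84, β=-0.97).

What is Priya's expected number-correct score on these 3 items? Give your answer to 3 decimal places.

0.442

P(θ) = 1 / (1 + exp(−α(θ − β)))
P_1 = 1/(1+e^{0.8580}) = 0.2978
P_2 = 1/(1+e^{2.4780}) = 0.0774
P_3 = 1/(1+e^{2.6312}) = 0.0672
E[score] = 0.2978 + 0.0774 + 0.0672 = 0.4423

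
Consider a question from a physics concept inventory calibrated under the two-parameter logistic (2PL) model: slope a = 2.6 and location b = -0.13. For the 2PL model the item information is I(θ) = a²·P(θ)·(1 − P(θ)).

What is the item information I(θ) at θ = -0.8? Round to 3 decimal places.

P = 1/(1+e^{1.7420}) = 0.1491
P(1−P) = 0.1491 × 0.8509 = 0.1268
I = a² × P(1−P) = 2.6² × 0.1268 = 0.85744

0.857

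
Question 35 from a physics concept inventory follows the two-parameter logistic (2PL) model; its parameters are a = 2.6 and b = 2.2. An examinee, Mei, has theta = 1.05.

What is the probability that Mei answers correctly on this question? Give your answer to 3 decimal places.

P(theta) = 1 / (1 + exp(−a(theta − b)))
Exponent: 2.6 × (1.05 − 2.2) = -2.9900
1/(1 + e^{2.9900}) = 0.0479

0.048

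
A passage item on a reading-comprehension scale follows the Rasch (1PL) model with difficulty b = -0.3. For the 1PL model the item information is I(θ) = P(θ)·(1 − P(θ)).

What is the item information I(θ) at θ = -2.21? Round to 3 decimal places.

P = 1/(1+e^{1.9100}) = 0.1290
P(1−P) = 0.1290 × 0.8710 = 0.1123
I = P(1−P) = 0.11234

0.112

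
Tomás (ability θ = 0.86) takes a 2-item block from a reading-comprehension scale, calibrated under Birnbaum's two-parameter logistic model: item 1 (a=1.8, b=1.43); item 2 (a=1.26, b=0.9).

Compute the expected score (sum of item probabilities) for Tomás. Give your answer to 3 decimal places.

0.751

P(θ) = 1 / (1 + exp(−a(θ − b)))
P_1 = 1/(1+e^{1.0260}) = 0.2639
P_2 = 1/(1+e^{0.0504}) = 0.4874
E[score] = 0.2639 + 0.4874 = 0.7513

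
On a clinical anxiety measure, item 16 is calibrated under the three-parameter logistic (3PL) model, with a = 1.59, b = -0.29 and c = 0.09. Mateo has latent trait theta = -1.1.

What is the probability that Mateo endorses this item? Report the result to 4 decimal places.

P(theta) = c + (1 − c) · 1 / (1 + exp(−a(theta − b)))
Exponent: 1.59 × (-1.1 − (-0.29)) = -1.2879
1/(1 + e^{1.2879}) = 0.2162
P = 0.09 + 0.91 × 0.2162 = 0.2867

0.2867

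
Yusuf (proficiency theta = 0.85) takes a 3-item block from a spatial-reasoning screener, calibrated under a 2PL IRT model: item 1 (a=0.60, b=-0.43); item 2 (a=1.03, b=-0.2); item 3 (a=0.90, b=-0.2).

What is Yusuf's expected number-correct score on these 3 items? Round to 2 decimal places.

2.15

P(theta) = 1 / (1 + exp(−a(theta − b)))
P_1 = 1/(1+e^{-0.7680}) = 0.6831
P_2 = 1/(1+e^{-1.0815}) = 0.7468
P_3 = 1/(1+e^{-0.9450}) = 0.7201
E[score] = 0.6831 + 0.7468 + 0.7201 = 2.1500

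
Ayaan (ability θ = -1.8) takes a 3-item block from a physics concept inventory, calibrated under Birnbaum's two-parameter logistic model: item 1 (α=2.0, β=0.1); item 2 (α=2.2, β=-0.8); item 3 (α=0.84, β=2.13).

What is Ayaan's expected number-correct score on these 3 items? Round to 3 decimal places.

0.157

P(θ) = 1 / (1 + exp(−α(θ − β)))
P_1 = 1/(1+e^{3.8000}) = 0.0219
P_2 = 1/(1+e^{2.2000}) = 0.0998
P_3 = 1/(1+e^{3.3012}) = 0.0355
E[score] = 0.0219 + 0.0998 + 0.0355 = 0.1572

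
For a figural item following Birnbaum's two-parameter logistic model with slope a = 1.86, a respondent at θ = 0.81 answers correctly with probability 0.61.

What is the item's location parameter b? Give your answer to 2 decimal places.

P(θ) = 1 / (1 + exp(−a(θ − b)))
logit(0.61) = ln(0.61/0.39) = 0.4473
b = θ − logit/(a) = 0.81 − 0.4473/1.8600 = 0.5695

0.57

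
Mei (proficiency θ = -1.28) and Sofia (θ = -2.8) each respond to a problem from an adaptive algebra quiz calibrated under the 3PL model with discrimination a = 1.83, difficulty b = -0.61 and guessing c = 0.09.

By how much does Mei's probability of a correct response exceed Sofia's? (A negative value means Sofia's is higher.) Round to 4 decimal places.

0.1902

P(θ) = c + (1 − c) · 1 / (1 + exp(−a(θ − b)))
P(Mei) = 0.2964  [exponent -1.2261]
P(Sofia) = 0.1062  [exponent -4.0077]
Difference = 0.2964 − 0.1062 = 0.1902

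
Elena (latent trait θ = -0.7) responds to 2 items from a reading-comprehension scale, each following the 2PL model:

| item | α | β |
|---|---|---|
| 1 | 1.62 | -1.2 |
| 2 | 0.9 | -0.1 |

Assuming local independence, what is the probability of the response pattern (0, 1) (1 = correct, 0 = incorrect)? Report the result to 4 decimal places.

P(θ) = 1 / (1 + exp(−α(θ − β)))
P_1 = 1/(1+e^{-0.8100}) = 0.6921
P_2 = 1/(1+e^{0.5400}) = 0.3682
L = (1−P_1) × P_2 = 0.3079 × 0.3682 = 0.11336

0.1134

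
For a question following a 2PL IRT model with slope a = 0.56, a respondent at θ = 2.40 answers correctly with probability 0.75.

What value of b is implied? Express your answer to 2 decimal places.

0.44

P(θ) = 1 / (1 + exp(−a(θ − b)))
logit(0.75) = ln(0.75/0.25) = 1.0986
b = θ − logit/(a) = 2.40 − 1.0986/0.5600 = 0.4382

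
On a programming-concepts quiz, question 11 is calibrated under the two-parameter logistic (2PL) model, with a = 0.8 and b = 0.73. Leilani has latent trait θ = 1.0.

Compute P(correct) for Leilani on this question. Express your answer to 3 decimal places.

P(θ) = 1 / (1 + exp(−a(θ − b)))
Exponent: 0.8 × (1.0 − 0.73) = 0.2160
1/(1 + e^{-0.2160}) = 0.5538

0.554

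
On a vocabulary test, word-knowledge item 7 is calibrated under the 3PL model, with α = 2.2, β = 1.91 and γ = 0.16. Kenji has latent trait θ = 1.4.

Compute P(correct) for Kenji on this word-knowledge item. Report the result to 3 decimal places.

P(θ) = γ + (1 − γ) · 1 / (1 + exp(−α(θ − β)))
Exponent: 2.2 × (1.4 − 1.91) = -1.1220
1/(1 + e^{1.1220}) = 0.2456
P = 0.16 + 0.84 × 0.2456 = 0.3663

0.366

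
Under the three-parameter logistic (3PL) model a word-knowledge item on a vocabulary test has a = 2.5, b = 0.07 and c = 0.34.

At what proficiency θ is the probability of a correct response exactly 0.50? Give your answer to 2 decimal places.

P(θ) = c + (1 − c) · 1 / (1 + exp(−a(θ − b)))
Remove guessing floor: (0.50 − 0.34)/(1 − 0.34) = 0.2424
logit = ln(0.2424/0.7576) = -1.1394
θ = b + logit/(a) = 0.07 + (-1.1394)/2.5000 = -0.3858

-0.39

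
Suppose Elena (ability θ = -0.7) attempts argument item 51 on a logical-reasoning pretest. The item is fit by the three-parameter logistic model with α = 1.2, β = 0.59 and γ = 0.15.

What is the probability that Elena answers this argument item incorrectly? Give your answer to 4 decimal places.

P(θ) = γ + (1 − γ) · 1 / (1 + exp(−α(θ − β)))
Exponent: 1.2 × (-0.7 − 0.59) = -1.5480
1/(1 + e^{1.5480}) = 0.1754
P = 0.15 + 0.85 × 0.1754 = 0.2991
P(incorrect) = 1 − 0.2991 = 0.7009

0.7009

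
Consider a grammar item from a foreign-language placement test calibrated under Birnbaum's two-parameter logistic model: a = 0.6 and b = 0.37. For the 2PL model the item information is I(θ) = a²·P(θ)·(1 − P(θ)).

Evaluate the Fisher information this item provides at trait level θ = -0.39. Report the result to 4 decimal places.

P = 1/(1+e^{0.4560}) = 0.3879
P(1−P) = 0.3879 × 0.6121 = 0.2374
I = a² × P(1−P) = 0.6² × 0.2374 = 0.08548

0.0855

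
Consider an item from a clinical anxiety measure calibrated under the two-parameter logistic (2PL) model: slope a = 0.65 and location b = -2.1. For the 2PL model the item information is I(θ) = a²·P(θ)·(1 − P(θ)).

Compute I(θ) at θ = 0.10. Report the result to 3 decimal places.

P = 1/(1+e^{-1.4300}) = 0.8069
P(1−P) = 0.8069 × 0.1931 = 0.1558
I = a² × P(1−P) = 0.65² × 0.1558 = 0.06583

0.066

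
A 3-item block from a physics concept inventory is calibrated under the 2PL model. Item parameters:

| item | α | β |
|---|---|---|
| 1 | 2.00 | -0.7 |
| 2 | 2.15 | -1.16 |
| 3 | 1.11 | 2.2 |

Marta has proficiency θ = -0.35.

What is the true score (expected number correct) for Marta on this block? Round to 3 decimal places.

P(θ) = 1 / (1 + exp(−α(θ − β)))
P_1 = 1/(1+e^{-0.7000}) = 0.6682
P_2 = 1/(1+e^{-1.7415}) = 0.8509
P_3 = 1/(1+e^{2.8305}) = 0.0557
E[score] = 0.6682 + 0.8509 + 0.0557 = 1.5748

1.575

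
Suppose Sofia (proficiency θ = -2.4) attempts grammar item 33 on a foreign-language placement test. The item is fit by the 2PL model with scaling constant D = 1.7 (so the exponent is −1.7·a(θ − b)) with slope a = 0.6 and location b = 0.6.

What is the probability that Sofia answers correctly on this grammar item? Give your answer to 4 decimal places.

0.0448

P(θ) = 1 / (1 + exp(−D·a(θ − b)))
Exponent: 1.7 × 0.6 × (-2.4 − 0.6) = -3.0600
1/(1 + e^{3.0600}) = 0.0448
P = 0.0448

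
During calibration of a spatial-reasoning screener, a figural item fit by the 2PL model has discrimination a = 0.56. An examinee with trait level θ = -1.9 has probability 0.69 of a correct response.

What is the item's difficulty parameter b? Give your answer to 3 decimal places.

-3.329

P(θ) = 1 / (1 + exp(−a(θ − b)))
logit(0.69) = ln(0.69/0.31) = 0.8001
b = θ − logit/(a) = -1.9 − 0.8001/0.5600 = -3.3288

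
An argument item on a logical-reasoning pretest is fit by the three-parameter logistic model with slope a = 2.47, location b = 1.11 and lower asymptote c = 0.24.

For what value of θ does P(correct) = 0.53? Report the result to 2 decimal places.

0.91

P(θ) = c + (1 − c) · 1 / (1 + exp(−a(θ − b)))
Remove guessing floor: (0.53 − 0.24)/(1 − 0.24) = 0.3816
logit = ln(0.3816/0.6184) = -0.4829
θ = b + logit/(a) = 1.11 + (-0.4829)/2.4700 = 0.9145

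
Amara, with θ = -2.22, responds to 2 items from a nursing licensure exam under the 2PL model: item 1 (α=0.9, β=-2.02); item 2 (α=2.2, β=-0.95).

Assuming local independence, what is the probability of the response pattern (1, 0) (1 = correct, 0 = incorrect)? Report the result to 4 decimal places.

P(θ) = 1 / (1 + exp(−α(θ − β)))
P_1 = 1/(1+e^{0.1800}) = 0.4551
P_2 = 1/(1+e^{2.7940}) = 0.0576
L = P_1 × (1−P_2) = 0.4551 × 0.9424 = 0.42888

0.4289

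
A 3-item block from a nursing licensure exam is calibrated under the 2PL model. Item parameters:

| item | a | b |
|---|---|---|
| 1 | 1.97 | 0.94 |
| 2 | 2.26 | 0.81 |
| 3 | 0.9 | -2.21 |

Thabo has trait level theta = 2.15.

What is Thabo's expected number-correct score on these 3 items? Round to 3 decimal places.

2.850

P(theta) = 1 / (1 + exp(−a(theta − b)))
P_1 = 1/(1+e^{-2.3837}) = 0.9156
P_2 = 1/(1+e^{-3.0284}) = 0.9538
P_3 = 1/(1+e^{-3.9240}) = 0.9806
E[score] = 0.9156 + 0.9538 + 0.9806 = 2.8500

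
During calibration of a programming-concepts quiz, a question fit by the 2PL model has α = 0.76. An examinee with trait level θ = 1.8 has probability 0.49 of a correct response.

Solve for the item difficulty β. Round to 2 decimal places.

P(θ) = 1 / (1 + exp(−α(θ − β)))
logit(0.49) = ln(0.49/0.51) = -0.0400
β = θ − logit/(α) = 1.8 − (-0.0400)/0.7600 = 1.8526

1.85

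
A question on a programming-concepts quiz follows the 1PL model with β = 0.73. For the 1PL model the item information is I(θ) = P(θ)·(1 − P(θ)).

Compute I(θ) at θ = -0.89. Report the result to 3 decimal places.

0.138

P = 1/(1+e^{1.6200}) = 0.1652
P(1−P) = 0.1652 × 0.8348 = 0.1379
I = P(1−P) = 0.13791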